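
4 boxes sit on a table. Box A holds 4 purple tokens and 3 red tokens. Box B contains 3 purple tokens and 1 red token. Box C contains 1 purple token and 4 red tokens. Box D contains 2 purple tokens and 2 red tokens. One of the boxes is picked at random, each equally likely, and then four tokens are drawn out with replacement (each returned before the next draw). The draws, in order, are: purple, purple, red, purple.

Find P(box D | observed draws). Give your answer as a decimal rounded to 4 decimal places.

0.2457

Under each hypothesis, the probability of the observed sequence is: P(data | box A) = (4/7)(4/7)(3/7)(4/7) = 0.079967; P(data | box B) = (3/4)(3/4)(1/4)(3/4) = 0.10547; P(data | box C) = (1/5)(1/5)(4/5)(1/5) = 0.0064; P(data | box D) = (2/4)(2/4)(2/4)(2/4) = 0.0625.
Multiplying each by its prior: 1/4 · 0.079967 = 0.019992, 1/4 · 0.10547 = 0.026367, 1/4 · 0.0064 = 0.0016, 1/4 · 0.0625 = 0.015625; with total 0.063584.
Hence P(box D | data) = (0.015625) / (0.063584) = 0.24574.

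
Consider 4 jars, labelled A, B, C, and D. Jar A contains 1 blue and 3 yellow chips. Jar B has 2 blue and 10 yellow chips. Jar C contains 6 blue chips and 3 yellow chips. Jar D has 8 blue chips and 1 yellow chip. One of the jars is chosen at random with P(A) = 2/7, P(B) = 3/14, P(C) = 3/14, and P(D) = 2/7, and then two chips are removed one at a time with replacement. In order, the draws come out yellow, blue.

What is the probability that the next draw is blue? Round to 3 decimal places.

0.472

Under each hypothesis, the probability of the observed sequence is: P(data | jar A) = (3/4)(1/4) = 0.1875; P(data | jar B) = (10/12)(2/12) = 0.13889; P(data | jar C) = (3/9)(6/9) = 0.22222; P(data | jar D) = (1/9)(8/9) = 0.098765.
Multiplying each by its prior: 2/7 · 0.1875 = 0.053571, 3/14 · 0.13889 = 0.029762, 3/14 · 0.22222 = 0.047619, 2/7 · 0.098765 = 0.028219; these sum to 0.15917.
Normalising, the posterior is P(jar A | data) = 0.33657, P(jar B | data) = 0.18698, P(jar C | data) = 0.29917, P(jar D | data) = 0.17729.
So P(blue next | data) = Σ P(blue next | H) P(H | data) = (1/4)(0.33657) + (1/6)(0.18698) + (2/3)(0.29917) + (8/9)(0.17729) = 0.47234.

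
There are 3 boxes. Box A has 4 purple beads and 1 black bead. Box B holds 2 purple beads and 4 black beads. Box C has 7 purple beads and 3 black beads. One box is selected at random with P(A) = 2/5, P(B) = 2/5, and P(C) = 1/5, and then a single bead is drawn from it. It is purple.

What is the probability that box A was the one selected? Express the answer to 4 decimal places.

Compute the likelihood of this draw for each case: P(data | box A) = (4/5) = 4/5; P(data | box B) = (2/6) = 1/3; P(data | box C) = (7/10) = 7/10.
Multiplying each by its prior: 2/5 · 4/5 = 8/25, 2/5 · 1/3 = 2/15, 1/5 · 7/10 = 7/50; with total 89/150.
By Bayes' rule, P(box A | data) = (8/25) / (89/150) = 48/89.

0.5393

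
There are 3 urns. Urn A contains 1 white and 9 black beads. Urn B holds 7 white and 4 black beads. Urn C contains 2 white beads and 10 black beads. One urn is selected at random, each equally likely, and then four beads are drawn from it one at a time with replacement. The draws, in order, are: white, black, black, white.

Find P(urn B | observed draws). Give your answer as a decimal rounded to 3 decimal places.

0.662

The likelihood of the observed sequence under each hypothesis: P(data | urn A) = (1/10)(9/10)(9/10)(1/10) = 0.0081; P(data | urn B) = (7/11)(4/11)(4/11)(7/11) = 0.053548; P(data | urn C) = (2/12)(10/12)(10/12)(2/12) = 0.01929.
Weighting by the prior gives 1/3 · 0.0081 = 0.0027, 1/3 · 0.053548 = 0.017849, 1/3 · 0.01929 = 0.00643; summing to 0.026979.
Hence P(urn B | data) = (0.017849) / (0.026979) = 0.66159.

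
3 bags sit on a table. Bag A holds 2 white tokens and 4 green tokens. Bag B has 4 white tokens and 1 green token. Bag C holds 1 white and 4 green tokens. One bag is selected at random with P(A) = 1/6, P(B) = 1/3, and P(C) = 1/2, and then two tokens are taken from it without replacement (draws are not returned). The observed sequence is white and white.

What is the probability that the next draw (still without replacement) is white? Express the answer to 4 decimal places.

Compute the likelihood of the observed sequence for each case: P(data | bag A) = (2/6)(1/5) = 1/15; P(data | bag B) = (4/5)(3/4) = 3/5; P(data | bag C) = (1/5)(0/4) = 0.
Multiplying each by its prior: 1/6 · 1/15 = 1/90, 1/3 · 3/5 = 1/5, 1/2 · 0 = 0; with total 19/90.
The posterior is then P(bag A | data) = 1/19, P(bag B | data) = 18/19, P(bag C | data) = 0.
Averaging over the posterior, P(white next | data) = (0)(1/19) + (2/3)(18/19) = 12/19.

0.6316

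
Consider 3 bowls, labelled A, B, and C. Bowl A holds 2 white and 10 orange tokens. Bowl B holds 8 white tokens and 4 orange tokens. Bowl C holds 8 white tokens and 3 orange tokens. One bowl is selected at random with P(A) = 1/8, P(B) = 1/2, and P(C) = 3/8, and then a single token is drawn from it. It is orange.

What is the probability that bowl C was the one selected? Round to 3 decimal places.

0.274

Under each hypothesis, the probability of this draw is: P(data | bowl A) = (10/12) = 5/6; P(data | bowl B) = (4/12) = 1/3; P(data | bowl C) = (3/11) = 3/11.
Weighting by the prior gives 1/8 · 5/6 = 5/48, 1/2 · 1/3 = 1/6, 3/8 · 3/11 = 9/88; with total 197/528.
Therefore the posterior P(bowl C | data) = (9/88) / (197/528) = 54/197.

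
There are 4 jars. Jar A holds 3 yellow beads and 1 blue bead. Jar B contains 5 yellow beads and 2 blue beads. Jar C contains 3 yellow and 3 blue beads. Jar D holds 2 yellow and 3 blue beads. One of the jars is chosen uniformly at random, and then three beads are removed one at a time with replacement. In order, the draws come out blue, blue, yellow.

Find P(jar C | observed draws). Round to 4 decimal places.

0.3341

Compute the likelihood of the observed sequence for each case: P(data | jar A) = (1/4)(1/4)(3/4) = 0.046875; P(data | jar B) = (2/7)(2/7)(5/7) = 0.058309; P(data | jar C) = (3/6)(3/6)(3/6) = 0.125; P(data | jar D) = (3/5)(3/5)(2/5) = 0.144.
Weighting by the prior gives 1/4 · 0.046875 = 0.011719, 1/4 · 0.058309 = 0.014577, 1/4 · 0.125 = 0.03125, 1/4 · 0.144 = 0.036; summing to 0.093546.
Therefore the posterior P(jar C | data) = (0.03125) / (0.093546) = 0.33406.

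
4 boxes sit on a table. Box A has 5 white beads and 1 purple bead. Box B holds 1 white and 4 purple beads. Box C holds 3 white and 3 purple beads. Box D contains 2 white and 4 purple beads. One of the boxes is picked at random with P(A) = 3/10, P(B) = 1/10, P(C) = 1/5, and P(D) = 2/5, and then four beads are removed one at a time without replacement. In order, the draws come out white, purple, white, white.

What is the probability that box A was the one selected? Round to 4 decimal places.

Under each hypothesis, the probability of the observed sequence is: P(data | box A) = (5/6)(1/5)(4/4)(3/3) = 1/6; P(data | box B) = (1/5)(4/4)(0/3) = 0; P(data | box C) = (3/6)(3/5)(2/4)(1/3) = 1/20; P(data | box D) = (2/6)(4/5)(1/4)(0/3) = 0.
Multiplying each by its prior: 3/10 · 1/6 = 1/20, 1/10 · 0 = 0, 1/5 · 1/20 = 1/100, 2/5 · 0 = 0; these sum to 3/50.
Hence P(box A | data) = (1/20) / (3/50) = 5/6.

0.8333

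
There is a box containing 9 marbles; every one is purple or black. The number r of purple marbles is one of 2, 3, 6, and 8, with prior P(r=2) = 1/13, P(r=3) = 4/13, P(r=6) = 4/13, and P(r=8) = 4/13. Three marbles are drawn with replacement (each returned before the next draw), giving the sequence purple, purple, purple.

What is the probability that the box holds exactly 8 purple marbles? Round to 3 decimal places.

0.676

Compute the likelihood of the observed sequence for each case: P(data | r = 2) = (2/9)(2/9)(2/9) = 0.010974; P(data | r = 3) = (3/9)(3/9)(3/9) = 0.037037; P(data | r = 6) = (6/9)(6/9)(6/9) = 0.2963; P(data | r = 8) = (8/9)(8/9)(8/9) = 0.70233.
The prior-weighted likelihoods are 1/13 · 0.010974 = 0.00084415, 4/13 · 0.037037 = 0.011396, 4/13 · 0.2963 = 0.091168, 4/13 · 0.70233 = 0.2161; summing to 0.31951.
So P(r = 8 | data) = (0.2161) / (0.31951) = 0.67635.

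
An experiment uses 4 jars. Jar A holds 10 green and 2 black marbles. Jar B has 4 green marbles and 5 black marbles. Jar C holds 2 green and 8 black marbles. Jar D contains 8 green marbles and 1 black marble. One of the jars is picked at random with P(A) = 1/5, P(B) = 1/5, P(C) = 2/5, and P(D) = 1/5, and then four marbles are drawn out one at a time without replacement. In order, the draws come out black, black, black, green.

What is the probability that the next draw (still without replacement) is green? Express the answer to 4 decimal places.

0.2661

Compute the likelihood of the observed sequence for each case: P(data | jar A) = (2/12)(1/11)(0/10) = 0; P(data | jar B) = (5/9)(4/8)(3/7)(4/6) = 0.079365; P(data | jar C) = (8/10)(7/9)(6/8)(2/7) = 0.13333; P(data | jar D) = (1/9)(0/8) = 0.
Weighting by the prior gives 1/5 · 0 = 0, 1/5 · 0.079365 = 0.015873, 2/5 · 0.13333 = 0.053333, 1/5 · 0 = 0; with total 0.069206.
The posterior is then P(jar A | data) = 0, P(jar B | data) = 0.22936, P(jar C | data) = 0.77064, P(jar D | data) = 0.
Averaging over the posterior, P(green next | data) = (3/5)(0.22936) + (1/6)(0.77064) = 0.26606.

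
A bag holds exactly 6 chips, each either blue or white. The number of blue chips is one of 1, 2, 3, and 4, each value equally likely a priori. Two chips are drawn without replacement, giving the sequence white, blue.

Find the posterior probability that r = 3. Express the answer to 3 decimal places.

The likelihood of the observed sequence under each hypothesis: P(data | r = 1) = (5/6)(1/5) = 1/6; P(data | r = 2) = (4/6)(2/5) = 4/15; P(data | r = 3) = (3/6)(3/5) = 3/10; P(data | r = 4) = (2/6)(4/5) = 4/15.
The prior-weighted likelihoods are 1/4 · 1/6 = 1/24, 1/4 · 4/15 = 1/15, 1/4 · 3/10 = 3/40, 1/4 · 4/15 = 1/15; with total 1/4.
Therefore the posterior P(r = 3 | data) = (3/40) / (1/4) = 3/10.

0.300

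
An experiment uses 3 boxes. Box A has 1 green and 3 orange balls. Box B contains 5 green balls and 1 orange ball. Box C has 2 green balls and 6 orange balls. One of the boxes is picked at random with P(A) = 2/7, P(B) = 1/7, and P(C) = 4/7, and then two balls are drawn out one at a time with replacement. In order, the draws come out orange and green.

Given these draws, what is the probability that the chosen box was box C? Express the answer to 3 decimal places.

0.593

Under each hypothesis, the probability of the observed sequence is: P(data | box A) = (3/4)(1/4) = 3/16; P(data | box B) = (1/6)(5/6) = 5/36; P(data | box C) = (6/8)(2/8) = 3/16.
Multiplying each by its prior: 2/7 · 3/16 = 3/56, 1/7 · 5/36 = 5/252, 4/7 · 3/16 = 3/28; summing to 13/72.
So P(box C | data) = (3/28) / (13/72) = 54/91.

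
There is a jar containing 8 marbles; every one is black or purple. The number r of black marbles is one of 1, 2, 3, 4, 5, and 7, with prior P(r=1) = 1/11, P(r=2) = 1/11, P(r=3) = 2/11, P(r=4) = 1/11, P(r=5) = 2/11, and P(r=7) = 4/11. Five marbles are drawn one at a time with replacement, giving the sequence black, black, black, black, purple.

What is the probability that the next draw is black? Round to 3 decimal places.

0.758

The likelihood of the observed sequence under each hypothesis: P(data | r = 1) = (1/8)(1/8)(1/8)(1/8)(7/8) = 0.00021362; P(data | r = 2) = (2/8)(2/8)(2/8)(2/8)(6/8) = 0.0029297; P(data | r = 3) = (3/8)(3/8)(3/8)(3/8)(5/8) = 0.01236; P(data | r = 4) = (4/8)(4/8)(4/8)(4/8)(4/8) = 0.03125; P(data | r = 5) = (5/8)(5/8)(5/8)(5/8)(3/8) = 0.05722; P(data | r = 7) = (7/8)(7/8)(7/8)(7/8)(1/8) = 0.073273.
The prior-weighted likelihoods are 1/11 · 0.00021362 = 1.942e-05, 1/11 · 0.0029297 = 0.00026634, 2/11 · 0.01236 = 0.0022472, 1/11 · 0.03125 = 0.0028409, 2/11 · 0.05722 = 0.010404, 4/11 · 0.073273 = 0.026645; with total 0.042422.
The posterior is then P(r = 1 | data) = 0.00045779, P(r = 2 | data) = 0.0062782, P(r = 3 | data) = 0.052972, P(r = 4 | data) = 0.066967, P(r = 5 | data) = 0.24524, P(r = 7 | data) = 0.62808.
Averaging over the posterior, P(black next | data) = (1/8)(0.00045779) + (1/4)(0.0062782) + (3/8)(0.052972) + (1/2)(0.066967) + (5/8)(0.24524) + (7/8)(0.62808) = 0.75782.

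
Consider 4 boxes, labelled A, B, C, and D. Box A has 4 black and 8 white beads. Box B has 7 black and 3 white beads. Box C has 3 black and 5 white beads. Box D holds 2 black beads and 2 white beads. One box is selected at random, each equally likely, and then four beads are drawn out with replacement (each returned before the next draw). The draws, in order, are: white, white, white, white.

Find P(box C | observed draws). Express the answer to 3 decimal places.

0.363

Compute the likelihood of the observed sequence for each case: P(data | box A) = (8/12)(8/12)(8/12)(8/12) = 0.19753; P(data | box B) = (3/10)(3/10)(3/10)(3/10) = 0.0081; P(data | box C) = (5/8)(5/8)(5/8)(5/8) = 0.15259; P(data | box D) = (2/4)(2/4)(2/4)(2/4) = 0.0625.
The prior-weighted likelihoods are 1/4 · 0.19753 = 0.049383, 1/4 · 0.0081 = 0.002025, 1/4 · 0.15259 = 0.038147, 1/4 · 0.0625 = 0.015625; summing to 0.10518.
Therefore the posterior P(box C | data) = (0.038147) / (0.10518) = 0.36268.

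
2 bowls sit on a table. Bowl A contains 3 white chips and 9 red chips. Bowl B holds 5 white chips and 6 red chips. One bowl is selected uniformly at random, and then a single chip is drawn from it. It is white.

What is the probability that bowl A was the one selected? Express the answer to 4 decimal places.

For each hypothesis, P(data | H) works out to: P(data | bowl A) = (3/12) = 1/4; P(data | bowl B) = (5/11) = 5/11.
The prior-weighted likelihoods are 1/2 · 1/4 = 1/8, 1/2 · 5/11 = 5/22; with total 31/88.
Hence P(bowl A | data) = (1/8) / (31/88) = 11/31.

0.3548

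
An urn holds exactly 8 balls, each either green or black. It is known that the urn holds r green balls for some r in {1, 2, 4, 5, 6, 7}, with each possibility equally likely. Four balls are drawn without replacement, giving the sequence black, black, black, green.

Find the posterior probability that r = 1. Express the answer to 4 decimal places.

0.3646

Under each hypothesis, the probability of the observed sequence is: P(data | r = 1) = (7/8)(6/7)(5/6)(1/5) = 1/8; P(data | r = 2) = (6/8)(5/7)(4/6)(2/5) = 1/7; P(data | r = 4) = (4/8)(3/7)(2/6)(4/5) = 2/35; P(data | r = 5) = (3/8)(2/7)(1/6)(5/5) = 1/56; P(data | r = 6) = (2/8)(1/7)(0/6) = 0; P(data | r = 7) = (1/8)(0/7) = 0.
The prior-weighted likelihoods are 1/6 · 1/8 = 1/48, 1/6 · 1/7 = 1/42, 1/6 · 2/35 = 1/105, 1/6 · 1/56 = 1/336, 1/6 · 0 = 0, 1/6 · 0 = 0; summing to 2/35.
Therefore the posterior P(r = 1 | data) = (1/48) / (2/35) = 35/96.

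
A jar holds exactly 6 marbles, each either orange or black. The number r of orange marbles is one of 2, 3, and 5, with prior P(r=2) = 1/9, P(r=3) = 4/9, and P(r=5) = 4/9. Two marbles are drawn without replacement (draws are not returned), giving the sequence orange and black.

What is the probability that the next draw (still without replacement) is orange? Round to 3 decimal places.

Compute the likelihood of the observed sequence for each case: P(data | r = 2) = (2/6)(4/5) = 4/15; P(data | r = 3) = (3/6)(3/5) = 3/10; P(data | r = 5) = (5/6)(1/5) = 1/6.
Multiplying each by its prior: 1/9 · 4/15 = 4/135, 4/9 · 3/10 = 2/15, 4/9 · 1/6 = 2/27; with total 32/135.
The posterior is then P(r = 2 | data) = 1/8, P(r = 3 | data) = 9/16, P(r = 5 | data) = 5/16.
The predictive probability is P(orange next | data) = (1/4)(1/8) + (1/2)(9/16) + (1)(5/16) = 5/8.

0.625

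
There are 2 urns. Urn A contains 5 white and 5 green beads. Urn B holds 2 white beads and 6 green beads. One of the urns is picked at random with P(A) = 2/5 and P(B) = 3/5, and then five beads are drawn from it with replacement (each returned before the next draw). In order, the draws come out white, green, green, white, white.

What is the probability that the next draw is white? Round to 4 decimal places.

For each hypothesis, P(data | H) works out to: P(data | urn A) = (5/10)(5/10)(5/10)(5/10)(5/10) = 0.03125; P(data | urn B) = (2/8)(6/8)(6/8)(2/8)(2/8) = 0.0087891.
Multiplying each by its prior: 2/5 · 0.03125 = 0.0125, 3/5 · 0.0087891 = 0.0052734; these sum to 0.017773.
The posterior is then P(urn A | data) = 0.7033, P(urn B | data) = 0.2967.
Averaging over the posterior, P(white next | data) = (1/2)(0.7033) + (1/4)(0.2967) = 0.42582.

0.4258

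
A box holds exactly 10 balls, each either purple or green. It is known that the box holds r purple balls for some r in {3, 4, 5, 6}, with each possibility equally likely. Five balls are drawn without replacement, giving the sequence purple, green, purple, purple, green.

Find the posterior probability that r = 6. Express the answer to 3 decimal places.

For each hypothesis, P(data | H) works out to: P(data | r = 3) = (3/10)(7/9)(2/8)(1/7)(6/6) = 0.0083333; P(data | r = 4) = (4/10)(6/9)(3/8)(2/7)(5/6) = 0.02381; P(data | r = 5) = (5/10)(5/9)(4/8)(3/7)(4/6) = 0.039683; P(data | r = 6) = (6/10)(4/9)(5/8)(4/7)(3/6) = 0.047619.
The prior-weighted likelihoods are 1/4 · 0.0083333 = 0.0020833, 1/4 · 0.02381 = 0.0059524, 1/4 · 0.039683 = 0.0099206, 1/4 · 0.047619 = 0.011905; summing to 0.029861.
By Bayes' rule, P(r = 6 | data) = (0.011905) / (0.029861) = 0.39867.

0.399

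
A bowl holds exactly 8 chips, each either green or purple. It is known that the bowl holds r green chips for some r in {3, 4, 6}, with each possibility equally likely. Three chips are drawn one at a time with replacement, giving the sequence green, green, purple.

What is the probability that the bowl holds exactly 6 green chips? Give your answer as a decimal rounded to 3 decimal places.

0.398

For each hypothesis, P(data | H) works out to: P(data | r = 3) = (3/8)(3/8)(5/8) = 0.087891; P(data | r = 4) = (4/8)(4/8)(4/8) = 0.125; P(data | r = 6) = (6/8)(6/8)(2/8) = 0.14062.
Multiplying each by its prior: 1/3 · 0.087891 = 0.029297, 1/3 · 0.125 = 0.041667, 1/3 · 0.14062 = 0.046875; these sum to 0.11784.
So P(r = 6 | data) = (0.046875) / (0.11784) = 0.39779.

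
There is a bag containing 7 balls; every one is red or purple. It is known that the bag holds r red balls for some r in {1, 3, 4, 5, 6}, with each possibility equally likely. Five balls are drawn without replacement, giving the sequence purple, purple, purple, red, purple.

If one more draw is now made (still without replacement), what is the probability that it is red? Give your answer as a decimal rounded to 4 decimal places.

0.1667

Under each hypothesis, the probability of the observed sequence is: P(data | r = 1) = (6/7)(5/6)(4/5)(1/4)(3/3) = 1/7; P(data | r = 3) = (4/7)(3/6)(2/5)(3/4)(1/3) = 1/35; P(data | r = 4) = (3/7)(2/6)(1/5)(4/4)(0/3) = 0; P(data | r = 5) = (2/7)(1/6)(0/5) = 0; P(data | r = 6) = (1/7)(0/6) = 0.
Multiplying each by its prior: 1/5 · 1/7 = 1/35, 1/5 · 1/35 = 1/175, 1/5 · 0 = 0, 1/5 · 0 = 0, 1/5 · 0 = 0; these sum to 6/175.
The posterior is then P(r = 1 | data) = 5/6, P(r = 3 | data) = 1/6, P(r = 4 | data) = 0, P(r = 5 | data) = 0, P(r = 6 | data) = 0.
Averaging over the posterior, P(red next | data) = (0)(5/6) + (1)(1/6) = 1/6.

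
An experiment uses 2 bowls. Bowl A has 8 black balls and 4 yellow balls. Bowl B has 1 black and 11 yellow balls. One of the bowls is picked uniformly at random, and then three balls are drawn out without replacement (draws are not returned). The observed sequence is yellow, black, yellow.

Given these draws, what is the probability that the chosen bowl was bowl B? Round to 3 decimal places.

The likelihood of the observed sequence under each hypothesis: P(data | bowl A) = (4/12)(8/11)(3/10) = 0.072727; P(data | bowl B) = (11/12)(1/11)(10/10) = 0.083333.
Weighting by the prior gives 1/2 · 0.072727 = 0.036364, 1/2 · 0.083333 = 0.041667; these sum to 0.07803.
So P(bowl B | data) = (0.041667) / (0.07803) = 0.53398.

0.534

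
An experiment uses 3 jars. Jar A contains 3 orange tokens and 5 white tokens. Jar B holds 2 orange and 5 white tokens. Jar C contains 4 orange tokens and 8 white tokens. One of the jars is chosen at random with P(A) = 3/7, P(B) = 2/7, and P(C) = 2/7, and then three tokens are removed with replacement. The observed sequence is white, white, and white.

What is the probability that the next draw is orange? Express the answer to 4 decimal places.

For each hypothesis, P(data | H) works out to: P(data | jar A) = (5/8)(5/8)(5/8) = 0.24414; P(data | jar B) = (5/7)(5/7)(5/7) = 0.36443; P(data | jar C) = (8/12)(8/12)(8/12) = 0.2963.
Weighting by the prior gives 3/7 · 0.24414 = 0.10463, 2/7 · 0.36443 = 0.10412, 2/7 · 0.2963 = 0.084656; summing to 0.29341.
The posterior is then P(jar A | data) = 0.3566, P(jar B | data) = 0.35487, P(jar C | data) = 0.28852.
The predictive probability is P(orange next | data) = (3/8)(0.3566) + (2/7)(0.35487) + (1/3)(0.28852) = 0.33129.

0.3313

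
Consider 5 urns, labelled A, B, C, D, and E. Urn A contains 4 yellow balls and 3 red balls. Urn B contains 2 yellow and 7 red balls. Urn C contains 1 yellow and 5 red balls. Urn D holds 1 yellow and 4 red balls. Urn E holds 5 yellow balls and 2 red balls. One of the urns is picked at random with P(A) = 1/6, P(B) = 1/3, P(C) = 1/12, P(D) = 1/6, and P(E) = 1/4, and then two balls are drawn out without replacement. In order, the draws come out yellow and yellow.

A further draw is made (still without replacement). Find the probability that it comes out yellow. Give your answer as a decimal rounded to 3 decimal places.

0.514

Compute the likelihood of the observed sequence for each case: P(data | urn A) = (4/7)(3/6) = 2/7; P(data | urn B) = (2/9)(1/8) = 1/36; P(data | urn C) = (1/6)(0/5) = 0; P(data | urn D) = (1/5)(0/4) = 0; P(data | urn E) = (5/7)(4/6) = 10/21.
Weighting by the prior gives 1/6 · 2/7 = 1/21, 1/3 · 1/36 = 1/108, 1/12 · 0 = 0, 1/6 · 0 = 0, 1/4 · 10/21 = 5/42; these sum to 19/108.
The posterior is then P(urn A | data) = 36/133, P(urn B | data) = 1/19, P(urn C | data) = 0, P(urn D | data) = 0, P(urn E | data) = 90/133.
So P(yellow next | data) = Σ P(yellow next | H) P(H | data) = (2/5)(36/133) + (0)(1/19) + (3/5)(90/133) = 18/35.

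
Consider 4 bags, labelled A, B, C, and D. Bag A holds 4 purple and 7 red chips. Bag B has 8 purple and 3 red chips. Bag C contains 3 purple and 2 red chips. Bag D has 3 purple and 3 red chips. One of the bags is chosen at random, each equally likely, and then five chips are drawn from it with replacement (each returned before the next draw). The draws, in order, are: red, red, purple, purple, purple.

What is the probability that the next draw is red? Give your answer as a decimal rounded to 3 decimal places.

0.436

For each hypothesis, P(data | H) works out to: P(data | bag A) = (7/11)(7/11)(4/11)(4/11)(4/11) = 0.019472; P(data | bag B) = (3/11)(3/11)(8/11)(8/11)(8/11) = 0.028612; P(data | bag C) = (2/5)(2/5)(3/5)(3/5)(3/5) = 0.03456; P(data | bag D) = (3/6)(3/6)(3/6)(3/6)(3/6) = 0.03125.
The prior-weighted likelihoods are 1/4 · 0.019472 = 0.004868, 1/4 · 0.028612 = 0.007153, 1/4 · 0.03456 = 0.00864, 1/4 · 0.03125 = 0.0078125; these sum to 0.028474.
Normalising, the posterior is P(bag A | data) = 0.17097, P(bag B | data) = 0.25122, P(bag C | data) = 0.30344, P(bag D | data) = 0.27438.
So P(red next | data) = Σ P(red next | H) P(H | data) = (7/11)(0.17097) + (3/11)(0.25122) + (2/5)(0.30344) + (1/2)(0.27438) = 0.43588.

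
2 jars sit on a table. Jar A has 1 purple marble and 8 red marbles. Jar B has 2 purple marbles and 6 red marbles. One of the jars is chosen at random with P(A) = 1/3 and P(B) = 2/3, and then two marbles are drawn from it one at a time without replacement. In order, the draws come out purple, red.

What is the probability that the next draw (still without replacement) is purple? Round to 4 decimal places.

0.1324

The likelihood of the observed sequence under each hypothesis: P(data | jar A) = (1/9)(8/8) = 1/9; P(data | jar B) = (2/8)(6/7) = 3/14.
Weighting by the prior gives 1/3 · 1/9 = 1/27, 2/3 · 3/14 = 1/7; these sum to 34/189.
Normalising, the posterior is P(jar A | data) = 7/34, P(jar B | data) = 27/34.
The predictive probability is P(purple next | data) = (0)(7/34) + (1/6)(27/34) = 9/68.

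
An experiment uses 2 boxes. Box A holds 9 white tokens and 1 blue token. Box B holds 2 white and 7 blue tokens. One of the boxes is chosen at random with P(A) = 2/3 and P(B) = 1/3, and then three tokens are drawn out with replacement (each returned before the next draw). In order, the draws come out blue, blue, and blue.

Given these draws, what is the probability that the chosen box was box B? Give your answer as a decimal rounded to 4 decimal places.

The likelihood of the observed sequence under each hypothesis: P(data | box A) = (1/10)(1/10)(1/10) = 0.001; P(data | box B) = (7/9)(7/9)(7/9) = 0.47051.
Weighting by the prior gives 2/3 · 0.001 = 0.00066667, 1/3 · 0.47051 = 0.15684; these sum to 0.1575.
So P(box B | data) = (0.15684) / (0.1575) = 0.99577.

0.9958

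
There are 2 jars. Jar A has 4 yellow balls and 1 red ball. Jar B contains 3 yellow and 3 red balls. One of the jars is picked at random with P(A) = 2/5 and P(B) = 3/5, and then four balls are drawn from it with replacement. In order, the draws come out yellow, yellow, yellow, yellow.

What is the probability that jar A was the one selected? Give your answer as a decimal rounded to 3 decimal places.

The likelihood of the observed sequence under each hypothesis: P(data | jar A) = (4/5)(4/5)(4/5)(4/5) = 0.4096; P(data | jar B) = (3/6)(3/6)(3/6)(3/6) = 0.0625.
The prior-weighted likelihoods are 2/5 · 0.4096 = 0.16384, 3/5 · 0.0625 = 0.0375; these sum to 0.20134.
Hence P(jar A | data) = (0.16384) / (0.20134) = 0.81375.

0.814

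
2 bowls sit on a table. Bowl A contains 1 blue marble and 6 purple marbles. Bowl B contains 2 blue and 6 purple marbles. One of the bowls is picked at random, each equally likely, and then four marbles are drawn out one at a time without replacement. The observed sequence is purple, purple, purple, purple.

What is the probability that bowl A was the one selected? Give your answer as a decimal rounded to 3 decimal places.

0.667

Under each hypothesis, the probability of the observed sequence is: P(data | bowl A) = (6/7)(5/6)(4/5)(3/4) = 3/7; P(data | bowl B) = (6/8)(5/7)(4/6)(3/5) = 3/14.
The prior-weighted likelihoods are 1/2 · 3/7 = 3/14, 1/2 · 3/14 = 3/28; these sum to 9/28.
By Bayes' rule, P(bowl A | data) = (3/14) / (9/28) = 2/3.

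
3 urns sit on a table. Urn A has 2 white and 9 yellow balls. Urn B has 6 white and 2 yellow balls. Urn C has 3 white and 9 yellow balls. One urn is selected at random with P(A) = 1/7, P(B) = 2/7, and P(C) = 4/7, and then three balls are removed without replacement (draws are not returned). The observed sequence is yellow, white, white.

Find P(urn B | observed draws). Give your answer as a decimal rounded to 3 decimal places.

0.663

The likelihood of the observed sequence under each hypothesis: P(data | urn A) = (9/11)(2/10)(1/9) = 0.018182; P(data | urn B) = (2/8)(6/7)(5/6) = 0.17857; P(data | urn C) = (9/12)(3/11)(2/10) = 0.040909.
Multiplying each by its prior: 1/7 · 0.018182 = 0.0025974, 2/7 · 0.17857 = 0.05102, 4/7 · 0.040909 = 0.023377; these sum to 0.076994.
Therefore the posterior P(urn B | data) = (0.05102) / (0.076994) = 0.66265.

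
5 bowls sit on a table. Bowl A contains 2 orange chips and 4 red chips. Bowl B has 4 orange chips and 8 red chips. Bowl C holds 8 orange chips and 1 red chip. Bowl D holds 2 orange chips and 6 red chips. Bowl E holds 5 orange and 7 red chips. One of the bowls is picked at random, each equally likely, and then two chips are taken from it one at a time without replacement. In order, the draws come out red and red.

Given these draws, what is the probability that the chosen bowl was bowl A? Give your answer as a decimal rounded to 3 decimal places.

Compute the likelihood of the observed sequence for each case: P(data | bowl A) = (4/6)(3/5) = 0.4; P(data | bowl B) = (8/12)(7/11) = 0.42424; P(data | bowl C) = (1/9)(0/8) = 0; P(data | bowl D) = (6/8)(5/7) = 0.53571; P(data | bowl E) = (7/12)(6/11) = 0.31818.
The prior-weighted likelihoods are 1/5 · 0.4 = 0.08, 1/5 · 0.42424 = 0.084848, 1/5 · 0 = 0, 1/5 · 0.53571 = 0.10714, 1/5 · 0.31818 = 0.063636; with total 0.33563.
By Bayes' rule, P(bowl A | data) = (0.08) / (0.33563) = 0.23836.

0.238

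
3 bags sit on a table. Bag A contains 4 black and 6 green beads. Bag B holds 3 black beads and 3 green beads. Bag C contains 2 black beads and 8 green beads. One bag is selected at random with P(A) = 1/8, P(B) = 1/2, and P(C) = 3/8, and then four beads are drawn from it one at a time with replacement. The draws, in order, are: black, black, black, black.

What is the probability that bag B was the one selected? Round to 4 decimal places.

0.8916

Compute the likelihood of the observed sequence for each case: P(data | bag A) = (4/10)(4/10)(4/10)(4/10) = 0.0256; P(data | bag B) = (3/6)(3/6)(3/6)(3/6) = 0.0625; P(data | bag C) = (2/10)(2/10)(2/10)(2/10) = 0.0016.
Weighting by the prior gives 1/8 · 0.0256 = 0.0032, 1/2 · 0.0625 = 0.03125, 3/8 · 0.0016 = 0.0006; these sum to 0.03505.
Hence P(bag B | data) = (0.03125) / (0.03505) = 0.89158.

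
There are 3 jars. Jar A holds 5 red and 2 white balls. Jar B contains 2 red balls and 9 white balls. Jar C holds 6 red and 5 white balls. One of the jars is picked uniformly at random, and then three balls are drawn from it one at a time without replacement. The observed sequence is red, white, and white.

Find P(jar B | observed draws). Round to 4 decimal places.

Compute the likelihood of the observed sequence for each case: P(data | jar A) = (5/7)(2/6)(1/5) = 1/21; P(data | jar B) = (2/11)(9/10)(8/9) = 8/55; P(data | jar C) = (6/11)(5/10)(4/9) = 4/33.
Weighting by the prior gives 1/3 · 1/21 = 1/63, 1/3 · 8/55 = 8/165, 1/3 · 4/33 = 4/99; these sum to 11/105.
Therefore the posterior P(jar B | data) = (8/165) / (11/105) = 56/121.

0.4628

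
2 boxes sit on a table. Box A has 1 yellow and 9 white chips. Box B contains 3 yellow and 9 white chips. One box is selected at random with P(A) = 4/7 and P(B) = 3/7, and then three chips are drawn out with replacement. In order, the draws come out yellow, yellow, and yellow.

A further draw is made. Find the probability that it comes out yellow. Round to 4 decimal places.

0.2382

The likelihood of the observed sequence under each hypothesis: P(data | box A) = (1/10)(1/10)(1/10) = 0.001; P(data | box B) = (3/12)(3/12)(3/12) = 0.015625.
The prior-weighted likelihoods are 4/7 · 0.001 = 0.00057143, 3/7 · 0.015625 = 0.0066964; with total 0.0072679.
Normalising, the posterior is P(box A | data) = 0.078624, P(box B | data) = 0.92138.
The predictive probability is P(yellow next | data) = (1/10)(0.078624) + (1/4)(0.92138) = 0.23821.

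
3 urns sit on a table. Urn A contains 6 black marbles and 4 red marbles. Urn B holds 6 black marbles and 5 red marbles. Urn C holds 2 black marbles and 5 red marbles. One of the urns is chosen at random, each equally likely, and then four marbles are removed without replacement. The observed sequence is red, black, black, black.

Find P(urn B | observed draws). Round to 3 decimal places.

0.443

The likelihood of the observed sequence under each hypothesis: P(data | urn A) = (4/10)(6/9)(5/8)(4/7) = 0.095238; P(data | urn B) = (5/11)(6/10)(5/9)(4/8) = 0.075758; P(data | urn C) = (5/7)(2/6)(1/5)(0/4) = 0.
Weighting by the prior gives 1/3 · 0.095238 = 0.031746, 1/3 · 0.075758 = 0.025253, 1/3 · 0 = 0; with total 0.056999.
Therefore the posterior P(urn B | data) = (0.025253) / (0.056999) = 0.44304.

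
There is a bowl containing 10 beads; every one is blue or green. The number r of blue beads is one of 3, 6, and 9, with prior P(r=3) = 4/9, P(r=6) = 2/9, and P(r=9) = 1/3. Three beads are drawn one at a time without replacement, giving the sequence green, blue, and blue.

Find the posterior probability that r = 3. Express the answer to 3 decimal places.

For each hypothesis, P(data | H) works out to: P(data | r = 3) = (7/10)(3/9)(2/8) = 7/120; P(data | r = 6) = (4/10)(6/9)(5/8) = 1/6; P(data | r = 9) = (1/10)(9/9)(8/8) = 1/10.
The prior-weighted likelihoods are 4/9 · 7/120 = 7/270, 2/9 · 1/6 = 1/27, 1/3 · 1/10 = 1/30; with total 13/135.
Therefore the posterior P(r = 3 | data) = (7/270) / (13/135) = 7/26.

0.269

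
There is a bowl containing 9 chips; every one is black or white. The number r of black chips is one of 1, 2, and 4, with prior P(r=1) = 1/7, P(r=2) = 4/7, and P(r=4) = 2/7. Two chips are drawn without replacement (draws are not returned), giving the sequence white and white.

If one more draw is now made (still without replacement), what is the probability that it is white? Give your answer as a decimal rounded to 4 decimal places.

Under each hypothesis, the probability of the observed sequence is: P(data | r = 1) = (8/9)(7/8) = 7/9; P(data | r = 2) = (7/9)(6/8) = 7/12; P(data | r = 4) = (5/9)(4/8) = 5/18.
Weighting by the prior gives 1/7 · 7/9 = 1/9, 4/7 · 7/12 = 1/3, 2/7 · 5/18 = 5/63; these sum to 11/21.
Normalising, the posterior is P(r = 1 | data) = 7/33, P(r = 2 | data) = 7/11, P(r = 4 | data) = 5/33.
The predictive probability is P(white next | data) = (6/7)(7/33) + (5/7)(7/11) + (3/7)(5/33) = 54/77.

0.7013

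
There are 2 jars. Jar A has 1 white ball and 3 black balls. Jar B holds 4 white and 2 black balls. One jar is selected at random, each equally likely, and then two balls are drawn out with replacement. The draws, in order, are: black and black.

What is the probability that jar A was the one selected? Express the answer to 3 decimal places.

0.835

Under each hypothesis, the probability of the observed sequence is: P(data | jar A) = (3/4)(3/4) = 9/16; P(data | jar B) = (2/6)(2/6) = 1/9.
Weighting by the prior gives 1/2 · 9/16 = 9/32, 1/2 · 1/9 = 1/18; with total 97/288.
By Bayes' rule, P(jar A | data) = (9/32) / (97/288) = 81/97.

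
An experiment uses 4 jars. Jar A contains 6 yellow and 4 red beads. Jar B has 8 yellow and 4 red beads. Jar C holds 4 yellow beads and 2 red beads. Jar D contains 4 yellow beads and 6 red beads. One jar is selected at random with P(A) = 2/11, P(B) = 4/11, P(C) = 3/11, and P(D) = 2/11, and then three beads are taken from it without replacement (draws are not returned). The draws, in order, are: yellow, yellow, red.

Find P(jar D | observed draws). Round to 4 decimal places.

0.1104

Under each hypothesis, the probability of the observed sequence is: P(data | jar A) = (6/10)(5/9)(4/8) = 0.16667; P(data | jar B) = (8/12)(7/11)(4/10) = 0.1697; P(data | jar C) = (4/6)(3/5)(2/4) = 0.2; P(data | jar D) = (4/10)(3/9)(6/8) = 0.1.
The prior-weighted likelihoods are 2/11 · 0.16667 = 0.030303, 4/11 · 0.1697 = 0.061708, 3/11 · 0.2 = 0.054545, 2/11 · 0.1 = 0.018182; these sum to 0.16474.
Therefore the posterior P(jar D | data) = (0.018182) / (0.16474) = 0.11037.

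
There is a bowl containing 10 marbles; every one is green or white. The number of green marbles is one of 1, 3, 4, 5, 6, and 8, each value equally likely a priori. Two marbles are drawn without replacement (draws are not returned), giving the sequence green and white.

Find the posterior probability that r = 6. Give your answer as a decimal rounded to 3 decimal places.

0.202

Under each hypothesis, the probability of the observed sequence is: P(data | r = 1) = (1/10)(9/9) = 1/10; P(data | r = 3) = (3/10)(7/9) = 7/30; P(data | r = 4) = (4/10)(6/9) = 4/15; P(data | r = 5) = (5/10)(5/9) = 5/18; P(data | r = 6) = (6/10)(4/9) = 4/15; P(data | r = 8) = (8/10)(2/9) = 8/45.
The prior-weighted likelihoods are 1/6 · 1/10 = 1/60, 1/6 · 7/30 = 7/180, 1/6 · 4/15 = 2/45, 1/6 · 5/18 = 5/108, 1/6 · 4/15 = 2/45, 1/6 · 8/45 = 4/135; summing to 119/540.
By Bayes' rule, P(r = 6 | data) = (2/45) / (119/540) = 24/119.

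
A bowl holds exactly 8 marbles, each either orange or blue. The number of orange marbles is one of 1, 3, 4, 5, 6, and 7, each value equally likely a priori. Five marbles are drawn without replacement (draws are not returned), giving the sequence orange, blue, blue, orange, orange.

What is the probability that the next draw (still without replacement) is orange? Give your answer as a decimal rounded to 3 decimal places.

0.571

The likelihood of the observed sequence under each hypothesis: P(data | r = 1) = (1/8)(7/7)(6/6)(0/5) = 0; P(data | r = 3) = (3/8)(5/7)(4/6)(2/5)(1/4) = 1/56; P(data | r = 4) = (4/8)(4/7)(3/6)(3/5)(2/4) = 3/70; P(data | r = 5) = (5/8)(3/7)(2/6)(4/5)(3/4) = 3/56; P(data | r = 6) = (6/8)(2/7)(1/6)(5/5)(4/4) = 1/28; P(data | r = 7) = (7/8)(1/7)(0/6) = 0.
Weighting by the prior gives 1/6 · 0 = 0, 1/6 · 1/56 = 1/336, 1/6 · 3/70 = 1/140, 1/6 · 3/56 = 1/112, 1/6 · 1/28 = 1/168, 1/6 · 0 = 0; summing to 1/40.
Dividing through by the total gives posterior P(r = 1 | data) = 0, P(r = 3 | data) = 5/42, P(r = 4 | data) = 2/7, P(r = 5 | data) = 5/14, P(r = 6 | data) = 5/21, P(r = 7 | data) = 0.
Averaging over the posterior, P(orange next | data) = (0)(5/42) + (1/3)(2/7) + (2/3)(5/14) + (1)(5/21) = 4/7.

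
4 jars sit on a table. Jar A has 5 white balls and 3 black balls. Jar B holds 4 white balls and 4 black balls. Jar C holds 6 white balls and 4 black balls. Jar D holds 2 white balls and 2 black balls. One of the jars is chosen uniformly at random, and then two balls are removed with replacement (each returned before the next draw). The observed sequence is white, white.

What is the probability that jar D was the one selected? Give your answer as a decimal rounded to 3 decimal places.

0.200

For each hypothesis, P(data | H) works out to: P(data | jar A) = (5/8)(5/8) = 0.39062; P(data | jar B) = (4/8)(4/8) = 0.25; P(data | jar C) = (6/10)(6/10) = 0.36; P(data | jar D) = (2/4)(2/4) = 0.25.
The prior-weighted likelihoods are 1/4 · 0.39062 = 0.097656, 1/4 · 0.25 = 0.0625, 1/4 · 0.36 = 0.09, 1/4 · 0.25 = 0.0625; with total 0.31266.
Hence P(jar D | data) = (0.0625) / (0.31266) = 0.1999.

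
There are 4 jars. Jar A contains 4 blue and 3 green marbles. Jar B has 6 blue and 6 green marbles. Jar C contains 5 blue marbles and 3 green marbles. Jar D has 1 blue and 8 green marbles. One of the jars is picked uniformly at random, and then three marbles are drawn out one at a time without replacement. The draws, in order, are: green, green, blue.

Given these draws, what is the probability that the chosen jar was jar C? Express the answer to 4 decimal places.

Compute the likelihood of the observed sequence for each case: P(data | jar A) = (3/7)(2/6)(4/5) = 0.11429; P(data | jar B) = (6/12)(5/11)(6/10) = 0.13636; P(data | jar C) = (3/8)(2/7)(5/6) = 0.089286; P(data | jar D) = (8/9)(7/8)(1/7) = 0.11111.
The prior-weighted likelihoods are 1/4 · 0.11429 = 0.028571, 1/4 · 0.13636 = 0.034091, 1/4 · 0.089286 = 0.022321, 1/4 · 0.11111 = 0.027778; with total 0.11276.
Therefore the posterior P(jar C | data) = (0.022321) / (0.11276) = 0.19795.

0.1980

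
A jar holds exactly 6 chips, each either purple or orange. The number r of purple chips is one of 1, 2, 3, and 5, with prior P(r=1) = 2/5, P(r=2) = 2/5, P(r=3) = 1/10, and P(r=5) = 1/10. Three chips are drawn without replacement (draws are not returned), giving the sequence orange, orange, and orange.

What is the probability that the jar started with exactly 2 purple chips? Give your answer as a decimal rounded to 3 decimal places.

0.281

Compute the likelihood of the observed sequence for each case: P(data | r = 1) = (5/6)(4/5)(3/4) = 1/2; P(data | r = 2) = (4/6)(3/5)(2/4) = 1/5; P(data | r = 3) = (3/6)(2/5)(1/4) = 1/20; P(data | r = 5) = (1/6)(0/5) = 0.
Multiplying each by its prior: 2/5 · 1/2 = 1/5, 2/5 · 1/5 = 2/25, 1/10 · 1/20 = 1/200, 1/10 · 0 = 0; summing to 57/200.
Hence P(r = 2 | data) = (2/25) / (57/200) = 16/57.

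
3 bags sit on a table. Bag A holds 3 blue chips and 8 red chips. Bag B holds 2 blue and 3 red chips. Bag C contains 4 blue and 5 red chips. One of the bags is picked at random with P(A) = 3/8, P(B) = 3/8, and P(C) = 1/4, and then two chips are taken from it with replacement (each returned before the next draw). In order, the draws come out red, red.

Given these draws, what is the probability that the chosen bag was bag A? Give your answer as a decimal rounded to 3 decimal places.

Compute the likelihood of the observed sequence for each case: P(data | bag A) = (8/11)(8/11) = 0.52893; P(data | bag B) = (3/5)(3/5) = 0.36; P(data | bag C) = (5/9)(5/9) = 0.30864.
The prior-weighted likelihoods are 3/8 · 0.52893 = 0.19835, 3/8 · 0.36 = 0.135, 1/4 · 0.30864 = 0.07716; summing to 0.41051.
By Bayes' rule, P(bag A | data) = (0.19835) / (0.41051) = 0.48318.

0.483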